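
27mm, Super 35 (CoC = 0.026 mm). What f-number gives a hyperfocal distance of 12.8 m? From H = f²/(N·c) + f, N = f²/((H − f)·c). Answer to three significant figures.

f/2.20

Rearrange H = f²/(N·c) + f for N: N = f² / ((H − f)·c).
N = 27² / ((12800 − 27) × 0.026) = 729 / 332.1 ≈ 2.20.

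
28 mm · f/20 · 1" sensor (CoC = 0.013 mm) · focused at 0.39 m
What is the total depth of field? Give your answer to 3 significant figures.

Hyperfocal distance H = f²/(N·c) + f = 28²/(20 × 0.013) + 28 = 784/0.26 + 28 ≈ 3043.4 mm ≈ 3.043 m.
Near limit Dn = s·(H − f)/(H + s − 2f) = 390 × (3043.4 − 28) / (3043.4 + 390 − 2 × 28) = 390 × 3015.4 / 3377.4 ≈ 348.198 mm.
Far limit Df = s·(H − f)/(H − s) = 390 × (3043.4 − 28) / (3043.4 − 390) = 390 × 3015.4 / 2653.4 ≈ 443.208 mm.
Depth of field = Df − Dn = 443.208 − 348.198 ≈ 95.010 mm.

95.0 mm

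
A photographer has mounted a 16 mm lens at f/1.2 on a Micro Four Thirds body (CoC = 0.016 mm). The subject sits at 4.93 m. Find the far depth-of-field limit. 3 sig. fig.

Hyperfocal distance H = f²/(N·c) + f = 16²/(1.2 × 0.016) + 16 = 256/0.0192 + 16 ≈ 13349.3 mm ≈ 13.35 m.
Far limit Df = s·(H − f)/(H − s) = 4930 × (13349.3 − 16) / (13349.3 − 4930) = 4930 × 13333.3 / 8419.3 ≈ 7807.4 mm ≈ 7.81 m.

7.81 m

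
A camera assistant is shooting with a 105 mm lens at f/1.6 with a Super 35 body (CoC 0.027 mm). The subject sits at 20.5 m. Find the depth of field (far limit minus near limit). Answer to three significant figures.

3.30 m

Hyperfocal distance H = f²/(N·c) + f = 105²/(1.6 × 0.027) + 105 = 11025/0.0432 + 105 ≈ 255313.3 mm ≈ 255.3 m.
Near limit Dn = s·(H − f)/(H + s − 2f) = 20500 × (255313.3 − 105) / (255313.3 + 20500 − 2 × 105) = 20500 × 255208.3 / 275603.3 ≈ 18983.0 mm.
Far limit Df = s·(H − f)/(H − s) = 20500 × (255313.3 − 105) / (255313.3 − 20500) = 20500 × 255208.3 / 234813.3 ≈ 22280.6 mm.
Depth of field = Df − Dn = 22280.6 − 18983.0 ≈ 3297.6 mm ≈ 3.30 m.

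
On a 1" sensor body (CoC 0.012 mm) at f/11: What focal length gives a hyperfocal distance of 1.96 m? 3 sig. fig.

From H = f²/(N·c) + f, with f ≪ H: f ≈ √(H·N·c) = √(1960 × 11 × 0.012) = √258.72 ≈ 16.08 mm.
Exact: f² + N·c·f − N·c·H = 0 ⇒ f = (−N·c + √((N·c)² + 4·N·c·H))/2 = (−0.132 + √1034.9)/2 ≈ 16.019 mm ≈ 16.0 mm.

16.0 mm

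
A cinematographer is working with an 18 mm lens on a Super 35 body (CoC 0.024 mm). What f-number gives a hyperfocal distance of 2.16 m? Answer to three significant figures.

Rearrange H = f²/(N·c) + f for N: N = f² / ((H − f)·c).
N = 18² / ((2160 − 18) × 0.024) = 324 / 51.41 ≈ 6.30.

f/6.30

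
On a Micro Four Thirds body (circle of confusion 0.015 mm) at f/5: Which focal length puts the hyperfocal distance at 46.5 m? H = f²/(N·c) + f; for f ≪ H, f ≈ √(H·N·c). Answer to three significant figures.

From H = f²/(N·c) + f, with f ≪ H: f ≈ √(H·N·c) = √(46500 × 5 × 0.015) = √3487.5 ≈ 59.06 mm.
Exact: f² + N·c·f − N·c·H = 0 ⇒ f = (−N·c + √((N·c)² + 4·N·c·H))/2 = (−0.075 + √13950)/2 ≈ 59.018 mm ≈ 59.0 mm.

59.0 mm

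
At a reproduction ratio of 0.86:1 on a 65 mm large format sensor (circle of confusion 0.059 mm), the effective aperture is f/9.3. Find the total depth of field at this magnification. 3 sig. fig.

At magnification m, DoF ≈ 2·N_eff·c/m² = 2 × 9.3 × 0.059 / 0.86² = 1.097 / 0.7396 ≈ 1.48 mm.

1.48 mm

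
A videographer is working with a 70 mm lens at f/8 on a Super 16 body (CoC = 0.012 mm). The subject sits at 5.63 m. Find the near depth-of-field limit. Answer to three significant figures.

Hyperfocal distance H = f²/(N·c) + f = 70²/(8 × 0.012) + 70 = 4900/0.096 + 70 ≈ 51111.7 mm ≈ 51.11 m.
Near limit Dn = s·(H − f)/(H + s − 2f) = 5630 × (51111.7 − 70) / (51111.7 + 5630 − 2 × 70) = 5630 × 51041.7 / 56601.7 ≈ 5077.0 mm ≈ 5.08 m.

5.08 m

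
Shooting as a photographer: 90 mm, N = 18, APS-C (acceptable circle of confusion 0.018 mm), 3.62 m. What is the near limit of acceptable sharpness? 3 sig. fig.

3.17 m

Hyperfocal distance H = f²/(N·c) + f = 90²/(18 × 0.018) + 90 = 8100/0.324 + 90 ≈ 25090.0 mm ≈ 25.09 m.
Near limit Dn = s·(H − f)/(H + s − 2f) = 3620 × (25090.0 − 90) / (25090.0 + 3620 − 2 × 90) = 3620 × 25000.0 / 28530.0 ≈ 3172.1 mm ≈ 3.17 m.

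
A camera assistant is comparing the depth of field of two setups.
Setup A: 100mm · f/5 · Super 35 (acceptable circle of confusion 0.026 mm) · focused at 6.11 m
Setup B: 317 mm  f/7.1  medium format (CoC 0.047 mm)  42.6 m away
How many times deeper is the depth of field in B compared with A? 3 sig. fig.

12.7

Setup A: H = 100²/(5×0.026) + 100 ≈ 77023.1 mm; DoF = Df − Dn = 6627.83 − 5667.22 ≈ 960.61 mm.
Setup B: H = 317²/(7.1×0.047) + 317 ≈ 301452.8 mm; DoF = Df − Dn = 49559 − 37355 ≈ 12204 mm.
Ratio = 12204 / 960.61 ≈ 12.7.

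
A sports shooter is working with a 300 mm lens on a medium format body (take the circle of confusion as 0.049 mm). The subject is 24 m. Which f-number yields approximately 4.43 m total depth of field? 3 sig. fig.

f/7.09

Write h = H − f = f²/(N·c). The thin-lens limits are Dn = s·h/(h + (s−f)) and Df = s·h/(h − (s−f)), so DoF = Df − Dn = 2·s·(s−f)·h / (h² − (s−f)²).
That is a quadratic in h: DoF·h² − 2·s·(s−f)·h − DoF·(s−f)² = 0 ⇒ h = (s−f)·(s + √(s² + DoF²)) / DoF = 23700 × (24000 + √(24000² + 4430²)) / 4430 = 23700 × (24000 + 24405.4) / 4430 ≈ 258964 mm.
Then N = f²/(c·h) = 300² / (0.049 × 258964) = 90000 / 12689 ≈ 7.09.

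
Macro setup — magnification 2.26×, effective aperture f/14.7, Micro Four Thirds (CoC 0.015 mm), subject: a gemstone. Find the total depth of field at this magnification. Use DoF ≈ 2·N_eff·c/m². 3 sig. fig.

0.0863 mm

At magnification m, DoF ≈ 2·N_eff·c/m² = 2 × 14.7 × 0.015 / 2.26² = 0.441 / 5.108 ≈ 0.0863 mm.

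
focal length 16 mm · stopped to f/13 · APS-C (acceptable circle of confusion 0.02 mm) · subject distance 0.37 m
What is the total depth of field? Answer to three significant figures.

306 mm

Hyperfocal distance H = f²/(N·c) + f = 16²/(13 × 0.02) + 16 = 256/0.26 + 16 ≈ 1000.6 mm ≈ 1.001 m.
Near limit Dn = s·(H − f)/(H + s − 2f) = 370 × (1000.6 − 16) / (1000.6 + 370 − 2 × 16) = 370 × 984.6 / 1338.6 ≈ 272.15 mm.
Far limit Df = s·(H − f)/(H − s) = 370 × (1000.6 − 16) / (1000.6 − 370) = 370 × 984.6 / 630.6 ≈ 577.70 mm.
Depth of field = Df − Dn = 577.70 − 272.15 ≈ 305.55 mm.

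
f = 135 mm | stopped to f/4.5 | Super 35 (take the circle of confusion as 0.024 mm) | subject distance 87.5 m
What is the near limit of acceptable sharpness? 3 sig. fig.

57.7 m

Hyperfocal distance H = f²/(N·c) + f = 135²/(4.5 × 0.024) + 135 = 18225/0.108 + 135 ≈ 168885.0 mm ≈ 168.9 m.
Near limit Dn = s·(H − f)/(H + s − 2f) = 87500 × (168885.0 − 135) / (168885.0 + 87500 − 2 × 135) = 87500 × 168750.0 / 256115.0 ≈ 57652 mm ≈ 57.7 m.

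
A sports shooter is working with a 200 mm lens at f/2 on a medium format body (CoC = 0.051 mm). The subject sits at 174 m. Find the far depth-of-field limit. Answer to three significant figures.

312 m

Hyperfocal distance H = f²/(N·c) + f = 200²/(2 × 0.051) + 200 = 40000/0.102 + 200 ≈ 392356.9 mm ≈ 392.4 m.
Far limit Df = s·(H − f)/(H − s) = 174000 × (392356.9 − 200) / (392356.9 − 174000) = 174000 × 392156.9 / 218356.9 ≈ 312494 mm ≈ 312 m.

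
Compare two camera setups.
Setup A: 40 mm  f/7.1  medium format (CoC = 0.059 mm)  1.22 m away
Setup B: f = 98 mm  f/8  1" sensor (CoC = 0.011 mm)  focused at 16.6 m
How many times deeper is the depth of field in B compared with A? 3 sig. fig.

6.16

Setup A: H = 40²/(7.1×0.059) + 40 ≈ 3859.5 mm; DoF = Df − Dn = 1765.40 − 932.05 ≈ 833.35 mm.
Setup B: H = 98²/(8×0.011) + 98 ≈ 109234.4 mm; DoF = Df − Dn = 19557.1 − 14419.7 ≈ 5137.4 mm.
Ratio = 5137.4 / 833.35 ≈ 6.16.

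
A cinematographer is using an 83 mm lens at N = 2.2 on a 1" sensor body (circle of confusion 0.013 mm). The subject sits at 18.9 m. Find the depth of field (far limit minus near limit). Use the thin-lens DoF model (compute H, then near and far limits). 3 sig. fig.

Hyperfocal distance H = f²/(N·c) + f = 83²/(2.2 × 0.013) + 83 = 6889/0.0286 + 83 ≈ 240957.1 mm ≈ 241.0 m.
Near limit Dn = s·(H − f)/(H + s − 2f) = 18900 × (240957.1 − 83) / (240957.1 + 18900 − 2 × 83) = 18900 × 240874.1 / 259691.1 ≈ 17530.5 mm.
Far limit Df = s·(H − f)/(H − s) = 18900 × (240957.1 − 83) / (240957.1 − 18900) = 18900 × 240874.1 / 222057.1 ≈ 20501.6 mm.
Depth of field = Df − Dn = 20501.6 − 17530.5 ≈ 2971.1 mm ≈ 2.97 m.

2.97 m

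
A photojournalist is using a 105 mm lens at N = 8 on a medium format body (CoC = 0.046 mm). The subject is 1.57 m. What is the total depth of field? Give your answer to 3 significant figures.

Hyperfocal distance H = f²/(N·c) + f = 105²/(8 × 0.046) + 105 = 11025/0.368 + 105 ≈ 30064.2 mm ≈ 30.06 m.
Near limit Dn = s·(H − f)/(H + s − 2f) = 1570 × (30064.2 − 105) / (30064.2 + 1570 − 2 × 105) = 1570 × 29959.2 / 31424.2 ≈ 1496.81 mm.
Far limit Df = s·(H − f)/(H − s) = 1570 × (30064.2 − 105) / (30064.2 − 1570) = 1570 × 29959.2 / 28494.2 ≈ 1650.72 mm.
Depth of field = Df − Dn = 1650.72 − 1496.81 ≈ 153.91 mm.

154 mm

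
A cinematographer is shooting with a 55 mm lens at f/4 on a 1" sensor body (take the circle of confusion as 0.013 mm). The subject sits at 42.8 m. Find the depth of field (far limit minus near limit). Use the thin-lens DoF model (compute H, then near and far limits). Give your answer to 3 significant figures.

Hyperfocal distance H = f²/(N·c) + f = 55²/(4 × 0.013) + 55 = 3025/0.052 + 55 ≈ 58228.1 mm ≈ 58.23 m.
Near limit Dn = s·(H − f)/(H + s − 2f) = 42800 × (58228.1 − 55) / (58228.1 + 42800 − 2 × 55) = 42800 × 58173.1 / 100918.1 ≈ 24672 mm.
Far limit Df = s·(H − f)/(H − s) = 42800 × (58228.1 − 55) / (58228.1 − 42800) = 42800 × 58173.1 / 15428.1 ≈ 161382 mm.
Depth of field = Df − Dn = 161382 − 24672 ≈ 136710 mm ≈ 137 m.

137 m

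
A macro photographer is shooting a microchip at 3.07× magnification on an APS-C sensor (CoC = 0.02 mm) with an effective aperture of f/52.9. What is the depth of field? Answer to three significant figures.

At magnification m, DoF ≈ 2·N_eff·c/m² = 2 × 52.9 × 0.02 / 3.07² = 2.116 / 9.425 ≈ 0.225 mm.

0.225 mm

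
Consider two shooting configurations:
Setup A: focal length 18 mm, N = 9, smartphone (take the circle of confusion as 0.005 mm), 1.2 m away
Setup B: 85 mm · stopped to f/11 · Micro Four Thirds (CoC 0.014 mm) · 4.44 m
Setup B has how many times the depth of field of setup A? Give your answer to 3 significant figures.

Setup A: H = 18²/(9×0.005) + 18 ≈ 7218.0 mm; DoF = Df − Dn = 1435.69 − 1030.78 ≈ 404.91 mm.
Setup B: H = 85²/(11×0.014) + 85 ≈ 47000.6 mm; DoF = Df − Dn = 4894.32 − 4062.86 ≈ 831.46 mm.
Ratio = 831.46 / 404.91 ≈ 2.05.

2.05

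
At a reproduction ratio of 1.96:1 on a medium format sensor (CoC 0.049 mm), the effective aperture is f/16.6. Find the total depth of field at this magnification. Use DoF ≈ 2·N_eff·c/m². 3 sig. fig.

0.423 mm

At magnification m, DoF ≈ 2·N_eff·c/m² = 2 × 16.6 × 0.049 / 1.96² = 1.627 / 3.842 ≈ 0.423 mm.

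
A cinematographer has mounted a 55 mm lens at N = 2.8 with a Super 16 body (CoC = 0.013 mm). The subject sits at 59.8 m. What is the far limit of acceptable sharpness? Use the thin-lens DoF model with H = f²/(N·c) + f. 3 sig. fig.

213 m

Hyperfocal distance H = f²/(N·c) + f = 55²/(2.8 × 0.013) + 55 = 3025/0.0364 + 55 ≈ 83159.4 mm ≈ 83.16 m.
Far limit Df = s·(H − f)/(H − s) = 59800 × (83159.4 − 55) / (83159.4 − 59800) = 59800 × 83104.4 / 23359.4 ≈ 212747 mm ≈ 213 m.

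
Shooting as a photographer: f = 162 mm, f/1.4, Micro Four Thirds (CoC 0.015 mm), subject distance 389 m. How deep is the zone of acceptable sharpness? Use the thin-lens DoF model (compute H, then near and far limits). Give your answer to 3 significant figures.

268 m

Hyperfocal distance H = f²/(N·c) + f = 162²/(1.4 × 0.015) + 162 = 26244/0.021 + 162 ≈ 1249876.3 mm ≈ 1250 m.
Near limit Dn = s·(H − f)/(H + s − 2f) = 389000 × (1249876.3 − 162) / (1249876.3 + 389000 − 2 × 162) = 389000 × 1249714.3 / 1638552.3 ≈ 296688 mm.
Far limit Df = s·(H − f)/(H − s) = 389000 × (1249876.3 − 162) / (1249876.3 − 389000) = 389000 × 1249714.3 / 860876.3 ≈ 564702 mm.
Depth of field = Df − Dn = 564702 − 296688 ≈ 268014 mm ≈ 268 m.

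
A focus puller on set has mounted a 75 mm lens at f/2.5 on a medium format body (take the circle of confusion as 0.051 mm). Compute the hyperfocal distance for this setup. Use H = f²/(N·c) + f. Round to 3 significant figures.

Hyperfocal distance H = f²/(N·c) + f = 75²/(2.5 × 0.051) + 75 = 5625/0.1275 + 75 ≈ 44192.6 mm ≈ 44.2 m.

44.2 m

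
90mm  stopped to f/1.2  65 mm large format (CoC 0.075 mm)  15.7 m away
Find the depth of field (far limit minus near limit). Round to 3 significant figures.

Hyperfocal distance H = f²/(N·c) + f = 90²/(1.2 × 0.075) + 90 = 8100/0.09 + 90 ≈ 90090.0 mm ≈ 90.09 m.
Near limit Dn = s·(H − f)/(H + s − 2f) = 15700 × (90090.0 − 90) / (90090.0 + 15700 − 2 × 90) = 15700 × 90000.0 / 105610.0 ≈ 13379.4 mm.
Far limit Df = s·(H − f)/(H − s) = 15700 × (90090.0 − 90) / (90090.0 − 15700) = 15700 × 90000.0 / 74390.0 ≈ 18994.5 mm.
Depth of field = Df − Dn = 18994.5 − 13379.4 ≈ 5615.1 mm ≈ 5.62 m.

5.62 m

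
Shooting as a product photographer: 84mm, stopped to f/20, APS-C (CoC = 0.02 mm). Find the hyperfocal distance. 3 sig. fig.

17.7 m

Hyperfocal distance H = f²/(N·c) + f = 84²/(20 × 0.02) + 84 = 7056/0.4 + 84 ≈ 17724.0 mm ≈ 17.7 m.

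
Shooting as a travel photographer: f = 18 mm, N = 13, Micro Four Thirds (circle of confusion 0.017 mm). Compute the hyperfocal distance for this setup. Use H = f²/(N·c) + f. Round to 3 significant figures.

Hyperfocal distance H = f²/(N·c) + f = 18²/(13 × 0.017) + 18 = 324/0.221 + 18 ≈ 1484.1 mm ≈ 1.48 m.

1.48 m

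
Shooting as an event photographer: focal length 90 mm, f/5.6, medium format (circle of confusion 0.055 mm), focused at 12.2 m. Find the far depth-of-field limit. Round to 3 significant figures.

Hyperfocal distance H = f²/(N·c) + f = 90²/(5.6 × 0.055) + 90 = 8100/0.308 + 90 ≈ 26388.7 mm ≈ 26.39 m.
Far limit Df = s·(H − f)/(H − s) = 12200 × (26388.7 − 90) / (26388.7 − 12200) = 12200 × 26298.7 / 14188.7 ≈ 22613 mm ≈ 22.6 m.

22.6 m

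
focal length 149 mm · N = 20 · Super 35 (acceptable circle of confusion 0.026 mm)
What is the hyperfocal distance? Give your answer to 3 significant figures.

42.8 m

Hyperfocal distance H = f²/(N·c) + f = 149²/(20 × 0.026) + 149 = 22201/0.52 + 149 ≈ 42843.2 mm ≈ 42.8 m.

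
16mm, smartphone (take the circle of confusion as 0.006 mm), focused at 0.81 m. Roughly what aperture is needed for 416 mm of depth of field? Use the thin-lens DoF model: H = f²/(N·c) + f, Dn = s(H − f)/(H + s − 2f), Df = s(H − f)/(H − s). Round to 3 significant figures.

Write h = H − f = f²/(N·c). The thin-lens limits are Dn = s·h/(h + (s−f)) and Df = s·h/(h − (s−f)), so DoF = Df − Dn = 2·s·(s−f)·h / (h² − (s−f)²).
That is a quadratic in h: DoF·h² − 2·s·(s−f)·h − DoF·(s−f)² = 0 ⇒ h = (s−f)·(s + √(s² + DoF²)) / DoF = 794 × (810 + √(810² + 416²)) / 416 = 794 × (810 + 910.580) / 416 ≈ 3284.0 mm.
Then N = f²/(c·h) = 16² / (0.006 × 3284.0) = 256 / 19.704 ≈ 13.

f/13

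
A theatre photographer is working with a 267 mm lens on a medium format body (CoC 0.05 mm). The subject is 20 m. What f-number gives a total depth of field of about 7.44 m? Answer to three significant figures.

Write h = H − f = f²/(N·c). The thin-lens limits are Dn = s·h/(h + (s−f)) and Df = s·h/(h − (s−f)), so DoF = Df − Dn = 2·s·(s−f)·h / (h² − (s−f)²).
That is a quadratic in h: DoF·h² − 2·s·(s−f)·h − DoF·(s−f)² = 0 ⇒ h = (s−f)·(s + √(s² + DoF²)) / DoF = 19733 × (20000 + √(20000² + 7440²)) / 7440 = 19733 × (20000 + 21339.0) / 7440 ≈ 109643 mm.
Then N = f²/(c·h) = 267² / (0.05 × 109643) = 71289 / 5482.1 ≈ 13.

f/13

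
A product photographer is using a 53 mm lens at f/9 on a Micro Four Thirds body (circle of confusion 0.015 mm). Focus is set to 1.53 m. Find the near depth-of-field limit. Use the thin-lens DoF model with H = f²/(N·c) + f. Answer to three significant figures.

1.43 m

Hyperfocal distance H = f²/(N·c) + f = 53²/(9 × 0.015) + 53 = 2809/0.135 + 53 ≈ 20860.4 mm ≈ 20.86 m.
Near limit Dn = s·(H − f)/(H + s − 2f) = 1530 × (20860.4 − 53) / (20860.4 + 1530 − 2 × 53) = 1530 × 20807.4 / 22284.4 ≈ 1428.6 mm ≈ 1.43 m.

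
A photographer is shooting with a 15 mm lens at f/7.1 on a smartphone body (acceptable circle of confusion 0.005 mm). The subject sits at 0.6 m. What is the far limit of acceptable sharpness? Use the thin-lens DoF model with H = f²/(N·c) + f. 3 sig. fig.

Hyperfocal distance H = f²/(N·c) + f = 15²/(7.1 × 0.005) + 15 = 225/0.0355 + 15 ≈ 6353.0 mm ≈ 6.353 m.
Far limit Df = s·(H − f)/(H − s) = 600 × (6353.0 − 15) / (6353.0 − 600) = 600 × 6338.0 / 5753.0 ≈ 661.01 mm ≈ 0.661 m.

0.661 m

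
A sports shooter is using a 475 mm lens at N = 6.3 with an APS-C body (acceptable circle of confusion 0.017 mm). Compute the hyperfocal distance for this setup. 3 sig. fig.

2110 m

Hyperfocal distance H = f²/(N·c) + f = 475²/(6.3 × 0.017) + 475 = 225625/0.1071 + 475 ≈ 2107151.0 mm ≈ 2110 m.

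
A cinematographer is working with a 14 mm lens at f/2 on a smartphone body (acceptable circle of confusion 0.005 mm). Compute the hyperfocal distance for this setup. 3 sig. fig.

Hyperfocal distance H = f²/(N·c) + f = 14²/(2 × 0.005) + 14 = 196/0.01 + 14 ≈ 19614.0 mm ≈ 19.6 m.

19.6 m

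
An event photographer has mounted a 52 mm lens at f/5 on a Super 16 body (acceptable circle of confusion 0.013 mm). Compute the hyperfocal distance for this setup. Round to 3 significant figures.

Hyperfocal distance H = f²/(N·c) + f = 52²/(5 × 0.013) + 52 = 2704/0.065 + 52 ≈ 41652.0 mm ≈ 41.7 m.

41.7 m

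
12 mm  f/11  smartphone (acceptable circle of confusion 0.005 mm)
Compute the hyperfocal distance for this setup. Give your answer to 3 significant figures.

2.63 m

Hyperfocal distance H = f²/(N·c) + f = 12²/(11 × 0.005) + 12 = 144/0.055 + 12 ≈ 2630.2 mm ≈ 2.63 m.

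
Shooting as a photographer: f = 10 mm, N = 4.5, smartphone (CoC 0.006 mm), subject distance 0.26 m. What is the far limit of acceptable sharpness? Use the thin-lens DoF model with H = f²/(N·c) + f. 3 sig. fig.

Hyperfocal distance H = f²/(N·c) + f = 10²/(4.5 × 0.006) + 10 = 100/0.027 + 10 ≈ 3713.7 mm ≈ 3.714 m.
Far limit Df = s·(H − f)/(H − s) = 260 × (3713.7 − 10) / (3713.7 − 260) = 260 × 3703.7 / 3453.7 ≈ 278.82 mm.

279 mm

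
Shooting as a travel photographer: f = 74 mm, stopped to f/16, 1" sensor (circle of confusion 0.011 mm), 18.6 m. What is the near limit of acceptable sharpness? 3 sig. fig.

Hyperfocal distance H = f²/(N·c) + f = 74²/(16 × 0.011) + 74 = 5476/0.176 + 74 ≈ 31187.6 mm ≈ 31.19 m.
Near limit Dn = s·(H − f)/(H + s − 2f) = 18600 × (31187.6 − 74) / (31187.6 + 18600 − 2 × 74) = 18600 × 31113.6 / 49639.6 ≈ 11658 mm ≈ 11.7 m.

11.7 m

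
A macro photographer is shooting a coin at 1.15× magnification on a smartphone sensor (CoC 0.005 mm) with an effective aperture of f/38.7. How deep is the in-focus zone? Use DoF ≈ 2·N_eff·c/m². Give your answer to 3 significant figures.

At magnification m, DoF ≈ 2·N_eff·c/m² = 2 × 38.7 × 0.005 / 1.15² = 0.387 / 1.322 ≈ 0.293 mm.

0.293 mm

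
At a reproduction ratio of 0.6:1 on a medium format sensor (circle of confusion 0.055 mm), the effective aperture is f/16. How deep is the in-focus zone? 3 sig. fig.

At magnification m, DoF ≈ 2·N_eff·c/m² = 2 × 16 × 0.055 / 0.6² = 1.76 / 0.36 ≈ 4.89 mm.

4.89 mm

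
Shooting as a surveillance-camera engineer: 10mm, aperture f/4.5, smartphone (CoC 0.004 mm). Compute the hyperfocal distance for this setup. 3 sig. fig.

Hyperfocal distance H = f²/(N·c) + f = 10²/(4.5 × 0.004) + 10 = 100/0.018 + 10 ≈ 5565.6 mm ≈ 5.57 m.

5.57 m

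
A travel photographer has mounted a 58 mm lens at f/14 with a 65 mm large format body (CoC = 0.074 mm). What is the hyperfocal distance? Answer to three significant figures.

Hyperfocal distance H = f²/(N·c) + f = 58²/(14 × 0.074) + 58 = 3364/1.036 + 58 ≈ 3305.1 mm ≈ 3.31 m.

3.31 m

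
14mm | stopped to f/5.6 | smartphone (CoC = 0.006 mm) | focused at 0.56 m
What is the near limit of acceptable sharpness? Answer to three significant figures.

0.512 m

Hyperfocal distance H = f²/(N·c) + f = 14²/(5.6 × 0.006) + 14 = 196/0.0336 + 14 ≈ 5847.3 mm ≈ 5.847 m.
Near limit Dn = s·(H − f)/(H + s − 2f) = 560 × (5847.3 − 14) / (5847.3 + 560 − 2 × 14) = 560 × 5833.3 / 6379.3 ≈ 512.07 mm ≈ 0.512 m.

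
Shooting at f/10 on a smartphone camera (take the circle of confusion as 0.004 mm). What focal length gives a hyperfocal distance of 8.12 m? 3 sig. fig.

18.0 mm

From H = f²/(N·c) + f, with f ≪ H: f ≈ √(H·N·c) = √(8120 × 10 × 0.004) = √324.80 ≈ 18.02 mm.
The +f correction barely moves this — solving exactly, f² + N·c·f − N·c·H = 0 ⇒ f = (−N·c + √((N·c)² + 4·N·c·H))/2 = (−0.04 + √1299.2)/2 ≈ 18.002 mm, so f ≈ 18.0 mm.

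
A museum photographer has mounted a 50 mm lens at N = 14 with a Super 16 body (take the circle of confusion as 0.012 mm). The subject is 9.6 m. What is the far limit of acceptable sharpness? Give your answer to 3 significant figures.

Hyperfocal distance H = f²/(N·c) + f = 50²/(14 × 0.012) + 50 = 2500/0.168 + 50 ≈ 14931.0 mm ≈ 14.93 m.
Far limit Df = s·(H − f)/(H − s) = 9600 × (14931.0 − 50) / (14931.0 − 9600) = 9600 × 14881.0 / 5331.0 ≈ 26798 mm ≈ 26.8 m.

26.8 m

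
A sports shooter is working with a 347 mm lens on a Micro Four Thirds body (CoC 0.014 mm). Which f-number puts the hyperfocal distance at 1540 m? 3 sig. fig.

Rearrange H = f²/(N·c) + f for N: N = f² / ((H − f)·c).
N = 347² / ((1540000 − 347) × 0.014) = 120409 / 21555 ≈ 5.59.

f/5.59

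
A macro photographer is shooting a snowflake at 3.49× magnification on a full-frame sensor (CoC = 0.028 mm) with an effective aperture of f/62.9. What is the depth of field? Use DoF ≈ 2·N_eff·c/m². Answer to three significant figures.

0.289 mm

At magnification m, DoF ≈ 2·N_eff·c/m² = 2 × 62.9 × 0.028 / 3.49² = 3.522 / 12.18 ≈ 0.289 mm.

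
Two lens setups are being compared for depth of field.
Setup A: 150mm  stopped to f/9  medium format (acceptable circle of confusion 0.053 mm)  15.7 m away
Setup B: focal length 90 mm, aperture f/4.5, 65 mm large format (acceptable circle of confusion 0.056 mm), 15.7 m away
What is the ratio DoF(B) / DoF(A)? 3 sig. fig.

1.72

Setup A: H = 150²/(9×0.053) + 150 ≈ 47319.8 mm; DoF = Df − Dn = 23421 − 11808 ≈ 11613 mm.
Setup B: H = 90²/(4.5×0.056) + 90 ≈ 32232.9 mm; DoF = Df − Dn = 30524 − 10568 ≈ 19956 mm.
Ratio = 19956 / 11613 ≈ 1.72.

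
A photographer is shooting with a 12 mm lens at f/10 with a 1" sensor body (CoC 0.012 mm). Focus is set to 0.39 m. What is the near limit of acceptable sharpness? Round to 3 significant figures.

297 mm

Hyperfocal distance H = f²/(N·c) + f = 12²/(10 × 0.012) + 12 = 144/0.12 + 12 ≈ 1212.0 mm ≈ 1.212 m.
Near limit Dn = s·(H − f)/(H + s − 2f) = 390 × (1212.0 − 12) / (1212.0 + 390 − 2 × 12) = 390 × 1200.0 / 1578.0 ≈ 296.58 mm.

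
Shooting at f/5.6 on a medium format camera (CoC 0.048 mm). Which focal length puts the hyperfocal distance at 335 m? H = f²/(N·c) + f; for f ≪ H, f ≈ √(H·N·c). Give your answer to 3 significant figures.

From H = f²/(N·c) + f, with f ≪ H: f ≈ √(H·N·c) = √(335000 × 5.6 × 0.048) = √90048 ≈ 300.1 mm.
The +f correction barely moves this — solving exactly, f² + N·c·f − N·c·H = 0 ⇒ f = (−N·c + √((N·c)² + 4·N·c·H))/2 = (−0.2688 + √360192)/2 ≈ 299.95 mm, so f ≈ 300 mm.

300 mm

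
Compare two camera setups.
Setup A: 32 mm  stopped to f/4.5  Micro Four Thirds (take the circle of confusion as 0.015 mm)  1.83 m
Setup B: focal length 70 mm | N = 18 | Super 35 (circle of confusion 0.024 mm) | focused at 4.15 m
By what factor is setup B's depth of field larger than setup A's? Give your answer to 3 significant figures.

7.79

Setup A: H = 32²/(4.5×0.015) + 32 ≈ 15202.4 mm; DoF = Df − Dn = 2076.06 − 1636.09 ≈ 439.97 mm.
Setup B: H = 70²/(18×0.024) + 70 ≈ 11412.6 mm; DoF = Df − Dn = 6481.4 − 3052.1 ≈ 3429.3 mm.
Ratio = 3429.3 / 439.97 ≈ 7.79.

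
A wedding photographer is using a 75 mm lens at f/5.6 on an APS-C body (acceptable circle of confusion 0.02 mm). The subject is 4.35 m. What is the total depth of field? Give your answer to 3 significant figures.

0.746 m

Hyperfocal distance H = f²/(N·c) + f = 75²/(5.6 × 0.02) + 75 = 5625/0.112 + 75 ≈ 50298.2 mm ≈ 50.30 m.
Near limit Dn = s·(H − f)/(H + s − 2f) = 4350 × (50298.2 − 75) / (50298.2 + 4350 − 2 × 75) = 4350 × 50223.2 / 54498.2 ≈ 4008.77 mm.
Far limit Df = s·(H − f)/(H − s) = 4350 × (50298.2 − 75) / (50298.2 − 4350) = 4350 × 50223.2 / 45948.2 ≈ 4754.72 mm.
Depth of field = Df − Dn = 4754.72 − 4008.77 ≈ 745.95 mm ≈ 0.746 m.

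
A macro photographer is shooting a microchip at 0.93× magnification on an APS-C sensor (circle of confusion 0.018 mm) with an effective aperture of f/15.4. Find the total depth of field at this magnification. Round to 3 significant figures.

0.641 mm

At magnification m, DoF ≈ 2·N_eff·c/m² = 2 × 15.4 × 0.018 / 0.93² = 0.5544 / 0.8649 ≈ 0.641 mm.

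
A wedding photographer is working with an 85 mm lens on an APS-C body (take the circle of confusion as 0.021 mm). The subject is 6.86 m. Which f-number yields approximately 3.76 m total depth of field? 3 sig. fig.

Write h = H − f = f²/(N·c). The thin-lens limits are Dn = s·h/(h + (s−f)) and Df = s·h/(h − (s−f)), so DoF = Df − Dn = 2·s·(s−f)·h / (h² − (s−f)²).
That is a quadratic in h: DoF·h² − 2·s·(s−f)·h − DoF·(s−f)² = 0 ⇒ h = (s−f)·(s + √(s² + DoF²)) / DoF = 6775 × (6860 + √(6860² + 3760²)) / 3760 = 6775 × (6860 + 7822.86) / 3760 ≈ 26456 mm.
Then N = f²/(c·h) = 85² / (0.021 × 26456) = 7225 / 555.59 ≈ 13.

f/13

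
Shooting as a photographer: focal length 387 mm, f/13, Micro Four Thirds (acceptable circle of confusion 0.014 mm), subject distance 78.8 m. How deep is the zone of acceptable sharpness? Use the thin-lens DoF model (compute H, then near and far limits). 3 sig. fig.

15.2 m

Hyperfocal distance H = f²/(N·c) + f = 387²/(13 × 0.014) + 387 = 149769/0.182 + 387 ≈ 823293.6 mm ≈ 823.3 m.
Near limit Dn = s·(H − f)/(H + s − 2f) = 78800 × (823293.6 − 387) / (823293.6 + 78800 − 2 × 387) = 78800 × 822906.6 / 901319.6 ≈ 71945 mm.
Far limit Df = s·(H − f)/(H − s) = 78800 × (823293.6 − 387) / (823293.6 − 78800) = 78800 × 822906.6 / 744493.6 ≈ 87100 mm.
Depth of field = Df − Dn = 87100 − 71945 ≈ 15155 mm ≈ 15.2 m.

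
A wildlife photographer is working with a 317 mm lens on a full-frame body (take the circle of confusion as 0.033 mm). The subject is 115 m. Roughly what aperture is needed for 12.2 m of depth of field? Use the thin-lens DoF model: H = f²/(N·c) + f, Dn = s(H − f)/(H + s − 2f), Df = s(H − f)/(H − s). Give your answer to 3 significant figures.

Write h = H − f = f²/(N·c). The thin-lens limits are Dn = s·h/(h + (s−f)) and Df = s·h/(h − (s−f)), so DoF = Df − Dn = 2·s·(s−f)·h / (h² − (s−f)²).
That is a quadratic in h: DoF·h² − 2·s·(s−f)·h − DoF·(s−f)² = 0 ⇒ h = (s−f)·(s + √(s² + DoF²)) / DoF = 114683 × (115000 + √(115000² + 12200²)) / 12200 = 114683 × (115000 + 115645) / 12200 ≈ 2168123 mm.
Then N = f²/(c·h) = 317² / (0.033 × 2168123) = 100489 / 71548 ≈ 1.40.

f/1.40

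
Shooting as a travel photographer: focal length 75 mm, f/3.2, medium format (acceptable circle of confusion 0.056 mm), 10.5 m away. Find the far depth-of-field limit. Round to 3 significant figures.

15.7 m

Hyperfocal distance H = f²/(N·c) + f = 75²/(3.2 × 0.056) + 75 = 5625/0.1792 + 75 ≈ 31464.5 mm ≈ 31.46 m.
Far limit Df = s·(H − f)/(H − s) = 10500 × (31464.5 − 75) / (31464.5 − 10500) = 10500 × 31389.5 / 20964.5 ≈ 15721 mm ≈ 15.7 m.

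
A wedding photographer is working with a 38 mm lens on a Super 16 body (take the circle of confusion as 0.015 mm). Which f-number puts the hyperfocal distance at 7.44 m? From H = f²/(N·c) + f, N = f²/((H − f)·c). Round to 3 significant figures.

Rearrange H = f²/(N·c) + f for N: N = f² / ((H − f)·c).
N = 38² / ((7440 − 38) × 0.015) = 1444 / 111.0 ≈ 13.

f/13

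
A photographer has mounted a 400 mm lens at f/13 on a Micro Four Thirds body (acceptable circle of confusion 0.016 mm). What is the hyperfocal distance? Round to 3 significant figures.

770 m

Hyperfocal distance H = f²/(N·c) + f = 400²/(13 × 0.016) + 400 = 160000/0.208 + 400 ≈ 769630.8 mm ≈ 770 m.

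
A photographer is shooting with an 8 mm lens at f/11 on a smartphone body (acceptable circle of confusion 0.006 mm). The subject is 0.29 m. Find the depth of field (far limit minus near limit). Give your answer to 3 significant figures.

184 mm

Hyperfocal distance H = f²/(N·c) + f = 8²/(11 × 0.006) + 8 = 64/0.066 + 8 ≈ 977.7 mm ≈ 0.978 m.
Near limit Dn = s·(H − f)/(H + s − 2f) = 290 × (977.7 − 8) / (977.7 + 290 − 2 × 8) = 290 × 969.7 / 1251.7 ≈ 224.66 mm.
Far limit Df = s·(H − f)/(H − s) = 290 × (977.7 − 8) / (977.7 − 290) = 290 × 969.7 / 687.7 ≈ 408.92 mm.
Depth of field = Df − Dn = 408.92 − 224.66 ≈ 184.26 mm.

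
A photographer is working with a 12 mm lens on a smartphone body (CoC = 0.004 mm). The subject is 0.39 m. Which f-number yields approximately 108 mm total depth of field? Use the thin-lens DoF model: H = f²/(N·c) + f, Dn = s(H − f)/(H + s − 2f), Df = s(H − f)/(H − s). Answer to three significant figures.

f/12.9

Write h = H − f = f²/(N·c). The thin-lens limits are Dn = s·h/(h + (s−f)) and Df = s·h/(h − (s−f)), so DoF = Df − Dn = 2·s·(s−f)·h / (h² − (s−f)²).
That is a quadratic in h: DoF·h² − 2·s·(s−f)·h − DoF·(s−f)² = 0 ⇒ h = (s−f)·(s + √(s² + DoF²)) / DoF = 378 × (390 + √(390² + 108²)) / 108 = 378 × (390 + 404.678) / 108 ≈ 2781.4 mm.
Then N = f²/(c·h) = 12² / (0.004 × 2781.4) = 144 / 11.125 ≈ 12.9.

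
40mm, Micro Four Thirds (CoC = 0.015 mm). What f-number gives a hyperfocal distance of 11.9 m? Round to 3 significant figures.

f/8.99

Rearrange H = f²/(N·c) + f for N: N = f² / ((H − f)·c).
N = 40² / ((11900 − 40) × 0.015) = 1600 / 177.9 ≈ 8.99.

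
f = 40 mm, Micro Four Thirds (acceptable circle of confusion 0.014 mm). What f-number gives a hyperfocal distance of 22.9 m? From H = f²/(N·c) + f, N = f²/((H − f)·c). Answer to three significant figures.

Rearrange H = f²/(N·c) + f for N: N = f² / ((H − f)·c).
N = 40² / ((22900 − 40) × 0.014) = 1600 / 320.0 ≈ 5.

f/5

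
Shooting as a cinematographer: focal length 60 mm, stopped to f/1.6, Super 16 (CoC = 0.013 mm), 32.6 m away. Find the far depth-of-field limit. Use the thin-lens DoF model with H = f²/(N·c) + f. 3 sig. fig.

Hyperfocal distance H = f²/(N·c) + f = 60²/(1.6 × 0.013) + 60 = 3600/0.0208 + 60 ≈ 173136.9 mm ≈ 173.1 m.
Far limit Df = s·(H − f)/(H − s) = 32600 × (173136.9 − 60) / (173136.9 − 32600) = 32600 × 173076.9 / 140536.9 ≈ 40148 mm ≈ 40.1 m.

40.1 m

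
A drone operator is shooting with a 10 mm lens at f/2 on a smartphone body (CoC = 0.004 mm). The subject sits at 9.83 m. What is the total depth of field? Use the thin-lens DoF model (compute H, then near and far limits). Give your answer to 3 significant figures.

Hyperfocal distance H = f²/(N·c) + f = 10²/(2 × 0.004) + 10 = 100/0.008 + 10 ≈ 12510.0 mm ≈ 12.51 m.
Near limit Dn = s·(H − f)/(H + s − 2f) = 9830 × (12510.0 − 10) / (12510.0 + 9830 − 2 × 10) = 9830 × 12500.0 / 22320.0 ≈ 5505 mm.
Far limit Df = s·(H − f)/(H − s) = 9830 × (12510.0 − 10) / (12510.0 − 9830) = 9830 × 12500.0 / 2680.0 ≈ 45849 mm.
Depth of field = Df − Dn = 45849 − 5505 ≈ 40344 mm ≈ 40.3 m.

40.3 m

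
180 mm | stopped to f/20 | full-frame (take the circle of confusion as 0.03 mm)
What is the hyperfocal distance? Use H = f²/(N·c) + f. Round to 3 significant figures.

Hyperfocal distance H = f²/(N·c) + f = 180²/(20 × 0.03) + 180 = 32400/0.6 + 180 ≈ 54180.0 mm ≈ 54.2 m.

54.2 m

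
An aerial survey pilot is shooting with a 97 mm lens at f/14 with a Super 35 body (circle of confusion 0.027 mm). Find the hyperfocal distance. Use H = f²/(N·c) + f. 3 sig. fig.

Hyperfocal distance H = f²/(N·c) + f = 97²/(14 × 0.027) + 97 = 9409/0.378 + 97 ≈ 24988.5 mm ≈ 25.0 m.

25.0 m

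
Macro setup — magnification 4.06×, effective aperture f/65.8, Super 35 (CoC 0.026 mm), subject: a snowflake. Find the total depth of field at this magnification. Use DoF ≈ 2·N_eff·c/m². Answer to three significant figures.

0.208 mm

At magnification m, DoF ≈ 2·N_eff·c/m² = 2 × 65.8 × 0.026 / 4.06² = 3.422 / 16.48 ≈ 0.208 mm.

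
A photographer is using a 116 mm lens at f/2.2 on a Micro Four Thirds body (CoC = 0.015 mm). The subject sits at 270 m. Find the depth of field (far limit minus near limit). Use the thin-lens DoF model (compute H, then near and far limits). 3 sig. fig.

636 m

Hyperfocal distance H = f²/(N·c) + f = 116²/(2.2 × 0.015) + 116 = 13456/0.033 + 116 ≈ 407873.6 mm ≈ 407.9 m.
Near limit Dn = s·(H − f)/(H + s − 2f) = 270000 × (407873.6 − 116) / (407873.6 + 270000 − 2 × 116) = 270000 × 407757.6 / 677641.6 ≈ 162467 mm.
Far limit Df = s·(H − f)/(H − s) = 270000 × (407873.6 − 116) / (407873.6 − 270000) = 270000 × 407757.6 / 137873.6 ≈ 798518 mm.
Depth of field = Df − Dn = 798518 − 162467 ≈ 636051 mm ≈ 636 m.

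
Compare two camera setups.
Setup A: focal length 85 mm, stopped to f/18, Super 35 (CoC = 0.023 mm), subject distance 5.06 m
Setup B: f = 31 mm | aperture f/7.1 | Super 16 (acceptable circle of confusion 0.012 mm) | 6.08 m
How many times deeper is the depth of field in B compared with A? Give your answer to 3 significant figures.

2.92

Setup A: H = 85²/(18×0.023) + 85 ≈ 17536.7 mm; DoF = Df − Dn = 7077.6 − 3937.5 ≈ 3140.1 mm.
Setup B: H = 31²/(7.1×0.012) + 31 ≈ 11310.3 mm; DoF = Df − Dn = 13111.6 − 3957.6 ≈ 9154.0 mm.
Ratio = 9154.0 / 3140.1 ≈ 2.92.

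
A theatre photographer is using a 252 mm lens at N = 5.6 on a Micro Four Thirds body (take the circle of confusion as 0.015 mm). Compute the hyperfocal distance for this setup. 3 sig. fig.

Hyperfocal distance H = f²/(N·c) + f = 252²/(5.6 × 0.015) + 252 = 63504/0.084 + 252 ≈ 756252.0 mm ≈ 756 m.

756 m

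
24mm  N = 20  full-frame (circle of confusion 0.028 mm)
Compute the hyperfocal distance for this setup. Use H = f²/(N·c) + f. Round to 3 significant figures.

Hyperfocal distance H = f²/(N·c) + f = 24²/(20 × 0.028) + 24 = 576/0.56 + 24 ≈ 1052.6 mm ≈ 1.05 m.

1.05 m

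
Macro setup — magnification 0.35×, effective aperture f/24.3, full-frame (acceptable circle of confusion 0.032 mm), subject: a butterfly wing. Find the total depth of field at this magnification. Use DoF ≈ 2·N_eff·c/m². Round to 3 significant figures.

At magnification m, DoF ≈ 2·N_eff·c/m² = 2 × 24.3 × 0.032 / 0.35² = 1.555 / 0.1225 ≈ 12.7 mm.

12.7 mm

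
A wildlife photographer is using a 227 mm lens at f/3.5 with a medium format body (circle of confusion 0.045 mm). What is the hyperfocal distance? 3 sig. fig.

327 m

Hyperfocal distance H = f²/(N·c) + f = 227²/(3.5 × 0.045) + 227 = 51529/0.1575 + 227 ≈ 327395.3 mm ≈ 327 m.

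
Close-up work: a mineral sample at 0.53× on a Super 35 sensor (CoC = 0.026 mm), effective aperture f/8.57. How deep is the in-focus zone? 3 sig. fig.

At magnification m, DoF ≈ 2·N_eff·c/m² = 2 × 8.57 × 0.026 / 0.53² = 0.4456 / 0.2809 ≈ 1.59 mm.

1.59 mm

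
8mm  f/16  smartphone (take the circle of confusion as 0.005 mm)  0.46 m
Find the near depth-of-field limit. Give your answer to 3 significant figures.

294 mm

Hyperfocal distance H = f²/(N·c) + f = 8²/(16 × 0.005) + 8 = 64/0.08 + 8 ≈ 808.0 mm ≈ 0.808 m.
Near limit Dn = s·(H − f)/(H + s − 2f) = 460 × (808.0 − 8) / (808.0 + 460 − 2 × 8) = 460 × 800.0 / 1252.0 ≈ 293.93 mm.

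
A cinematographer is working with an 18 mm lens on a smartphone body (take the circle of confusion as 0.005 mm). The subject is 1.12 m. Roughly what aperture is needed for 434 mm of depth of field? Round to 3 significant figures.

Write h = H − f = f²/(N·c). The thin-lens limits are Dn = s·h/(h + (s−f)) and Df = s·h/(h − (s−f)), so DoF = Df − Dn = 2·s·(s−f)·h / (h² − (s−f)²).
That is a quadratic in h: DoF·h² − 2·s·(s−f)·h − DoF·(s−f)² = 0 ⇒ h = (s−f)·(s + √(s² + DoF²)) / DoF = 1102 × (1120 + √(1120² + 434²)) / 434 = 1102 × (1120 + 1201.15) / 434 ≈ 5893.8 mm.
Then N = f²/(c·h) = 18² / (0.005 × 5893.8) = 324 / 29.469 ≈ 11.

f/11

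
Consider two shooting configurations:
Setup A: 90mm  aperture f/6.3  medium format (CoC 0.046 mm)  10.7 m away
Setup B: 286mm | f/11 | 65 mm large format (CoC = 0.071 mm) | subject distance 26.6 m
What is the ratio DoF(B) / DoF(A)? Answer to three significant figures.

Setup A: H = 90²/(6.3×0.046) + 90 ≈ 28040.3 mm; DoF = Df − Dn = 17247.0 − 7755.9 ≈ 9491.1 mm.
Setup B: H = 286²/(11×0.071) + 286 ≈ 105018.4 mm; DoF = Df − Dn = 35526 − 21259 ≈ 14267 mm.
Ratio = 14267 / 9491.1 ≈ 1.50.

1.50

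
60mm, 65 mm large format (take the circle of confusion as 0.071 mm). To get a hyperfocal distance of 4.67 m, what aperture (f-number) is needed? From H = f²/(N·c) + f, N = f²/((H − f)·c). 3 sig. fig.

Rearrange H = f²/(N·c) + f for N: N = f² / ((H − f)·c).
N = 60² / ((4670 − 60) × 0.071) = 3600 / 327.3 ≈ 11.

f/11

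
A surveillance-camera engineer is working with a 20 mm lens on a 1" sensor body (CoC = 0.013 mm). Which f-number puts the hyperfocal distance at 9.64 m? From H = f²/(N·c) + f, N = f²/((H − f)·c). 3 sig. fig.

Rearrange H = f²/(N·c) + f for N: N = f² / ((H − f)·c).
N = 20² / ((9640 − 20) × 0.013) = 400 / 125.1 ≈ 3.20.

f/3.20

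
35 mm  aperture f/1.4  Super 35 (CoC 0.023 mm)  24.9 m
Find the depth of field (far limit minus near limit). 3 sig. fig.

Hyperfocal distance H = f²/(N·c) + f = 35²/(1.4 × 0.023) + 35 = 1225/0.0322 + 35 ≈ 38078.5 mm ≈ 38.08 m.
Near limit Dn = s·(H − f)/(H + s − 2f) = 24900 × (38078.5 − 35) / (38078.5 + 24900 − 2 × 35) = 24900 × 38043.5 / 62908.5 ≈ 15058 mm.
Far limit Df = s·(H − f)/(H − s) = 24900 × (38078.5 − 35) / (38078.5 − 24900) = 24900 × 38043.5 / 13178.5 ≈ 71881 mm.
Depth of field = Df − Dn = 71881 − 15058 ≈ 56823 mm ≈ 56.8 m.

56.8 m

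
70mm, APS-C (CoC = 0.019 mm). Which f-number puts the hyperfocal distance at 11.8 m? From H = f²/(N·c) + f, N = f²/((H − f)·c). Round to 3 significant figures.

Rearrange H = f²/(N·c) + f for N: N = f² / ((H − f)·c).
N = 70² / ((11800 − 70) × 0.019) = 4900 / 222.9 ≈ 22.

f/22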